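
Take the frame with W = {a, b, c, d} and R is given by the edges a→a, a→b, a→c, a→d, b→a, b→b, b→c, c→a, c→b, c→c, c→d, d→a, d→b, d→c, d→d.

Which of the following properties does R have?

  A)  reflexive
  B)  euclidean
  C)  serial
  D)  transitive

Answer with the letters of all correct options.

(A) reflexive: each world relates to itself.
(B) not euclidean: a R b and a R d but not b R d.
(C) serial: every world has an R-successor.
(D) not transitive: b R a and a R d but not b R d.

A, C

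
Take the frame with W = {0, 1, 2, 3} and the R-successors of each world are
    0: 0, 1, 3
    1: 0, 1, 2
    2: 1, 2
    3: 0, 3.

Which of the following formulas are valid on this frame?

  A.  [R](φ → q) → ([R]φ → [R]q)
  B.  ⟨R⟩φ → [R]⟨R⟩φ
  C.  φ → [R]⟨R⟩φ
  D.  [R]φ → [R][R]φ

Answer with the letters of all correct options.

A, C

R is symmetric: every R-edge is matched by its reverse.
R is not transitive: 0 R 1 and 1 R 2 but not 0 R 2.
R is not euclidean: 0 R 1 and 0 R 3 but not 1 R 3.
(A) this is just K, valid on every normal frame.
(B) axiom 5: valid iff R is euclidean. R is not euclidean — not valid.
(C) axiom B: valid iff R is symmetric. R is symmetric — valid.
(D) [R]φ → [R][R]φ (axiom 4) characterises the transitive frames. R is not transitive — not valid.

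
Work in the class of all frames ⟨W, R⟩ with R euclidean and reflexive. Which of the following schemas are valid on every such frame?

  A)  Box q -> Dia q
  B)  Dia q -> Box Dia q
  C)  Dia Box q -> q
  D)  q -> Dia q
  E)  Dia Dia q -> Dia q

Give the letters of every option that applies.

A, B, C, D, E

A reflexive euclidean relation is also symmetric (from wRw and wRv the euclidean condition gives vRw) and hence transitive; it is an equivalence relation.
(A) Box q -> Dia q (axiom D) characterises the serial frames. Every such R is serial — valid.
(B) Dia q -> Box Dia q (axiom 5) characterises the euclidean frames. Every such R is euclidean — valid.
(C) the dual of axiom B: valid iff R is symmetric. Every such R is symmetric — valid.
(D) q -> Dia q is the dual of axiom T; it is valid on a frame exactly when R is reflexive. Every such R is reflexive, so valid.
(E) the dual of axiom 4: valid iff R is transitive. Every such R is transitive — valid.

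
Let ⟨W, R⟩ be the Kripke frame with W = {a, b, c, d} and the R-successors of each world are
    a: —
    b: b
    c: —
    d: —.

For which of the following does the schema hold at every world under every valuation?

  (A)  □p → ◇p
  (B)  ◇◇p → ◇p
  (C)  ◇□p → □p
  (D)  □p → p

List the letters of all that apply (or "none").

R is not reflexive: not a R a.
R is transitive: R is closed under composition.
R is euclidean: any two R-successors of the same world are R-related.
R is not serial: a has no R-successor.
(A) □p → ◇p is axiom D; it is valid on a frame exactly when R is serial. R is not serial, so not valid.
(B) ◇◇p → ◇p is the dual of axiom 4, which corresponds to transitivity. R is transitive — valid.
(C) the dual of axiom 5: valid iff R is euclidean. R is euclidean — valid.
(D) □p → p is axiom T, which corresponds to reflexivity. R is not reflexive — not valid.

B, C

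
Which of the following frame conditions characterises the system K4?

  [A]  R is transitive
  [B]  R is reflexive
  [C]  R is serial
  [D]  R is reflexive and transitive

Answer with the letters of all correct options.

(A) K4 is sound and complete for exactly this class.
(B) this class determines T (= KT), not K4.
(C) this class determines D, not K4.
(D) this class determines S4, not K4.

A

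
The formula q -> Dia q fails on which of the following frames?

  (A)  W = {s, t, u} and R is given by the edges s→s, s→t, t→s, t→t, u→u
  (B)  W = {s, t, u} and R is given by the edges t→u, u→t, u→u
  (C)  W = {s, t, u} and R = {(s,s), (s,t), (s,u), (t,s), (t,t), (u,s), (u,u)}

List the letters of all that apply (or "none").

The schema q -> Dia q is the dual of axiom T; it is valid on a frame iff R is reflexive.
(A) R is reflexive (each world relates to itself), so the schema is valid here.
(B) R is not reflexive (not s R s), so the schema fails here.
(C) R is reflexive (each world relates to itself), so the schema is valid here.

B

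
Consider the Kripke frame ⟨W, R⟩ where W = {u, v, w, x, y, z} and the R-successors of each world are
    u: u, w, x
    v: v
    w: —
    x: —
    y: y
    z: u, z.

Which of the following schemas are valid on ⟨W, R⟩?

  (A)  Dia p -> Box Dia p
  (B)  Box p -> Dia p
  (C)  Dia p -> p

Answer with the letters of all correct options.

none

R is not euclidean: u R w and u R u but not w R u.
R is not serial: w has no R-successor.
R is not a subset of the identity: u R w with u ≠ w.
(A) Dia p -> Box Dia p (axiom 5) characterises the euclidean frames. R is not euclidean — not valid.
(B) axiom D: valid iff R is serial. R is not serial — not valid.
(C) Dia p -> p is valid only on frames where every R-edge is a self-loop. Here R ⊄ identity — not valid.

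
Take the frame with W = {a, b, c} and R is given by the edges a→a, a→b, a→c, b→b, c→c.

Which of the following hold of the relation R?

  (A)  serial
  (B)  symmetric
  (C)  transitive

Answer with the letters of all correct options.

(A) serial: every world has an R-successor.
(B) not symmetric: a R b but not b R a.
(C) transitive: R is closed under composition.

A, C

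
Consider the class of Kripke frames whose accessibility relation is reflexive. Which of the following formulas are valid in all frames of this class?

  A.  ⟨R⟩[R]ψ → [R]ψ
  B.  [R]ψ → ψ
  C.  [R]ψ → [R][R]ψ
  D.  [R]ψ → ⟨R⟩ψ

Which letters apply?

B, D

A reflexive relation is serial.
(A) ⟨R⟩[R]ψ → [R]ψ is the dual of axiom 5, which corresponds to the euclidean property. Such an R need not be euclidean — not valid.
(B) [R]ψ → ψ is axiom T; it is valid on a frame exactly when R is reflexive. Every such R is reflexive, so valid.
(C) [R]ψ → [R][R]ψ is axiom 4; it is valid on a frame exactly when R is transitive. Such an R need not be transitive, so not valid.
(D) axiom D: valid iff R is serial. Every such R is serial — valid.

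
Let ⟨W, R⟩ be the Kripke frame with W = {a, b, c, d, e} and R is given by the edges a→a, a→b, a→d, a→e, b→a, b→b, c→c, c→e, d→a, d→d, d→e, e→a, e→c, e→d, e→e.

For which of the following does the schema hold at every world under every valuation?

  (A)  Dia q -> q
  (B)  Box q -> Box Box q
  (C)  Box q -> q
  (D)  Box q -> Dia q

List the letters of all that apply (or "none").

C, D

R is reflexive: each world relates to itself.
R is not transitive: a R e and e R c but not a R c.
R is serial: every world has an R-successor.
R is not a subset of the identity: a R b with a ≠ b.
(A) Dia q -> q is valid only on frames where every R-edge is a self-loop. Here R ⊄ identity — not valid.
(B) Box q -> Box Box q is axiom 4; it is valid on a frame exactly when R is transitive. R is not transitive, so not valid.
(C) Box q -> q (axiom T) characterises the reflexive frames. R is reflexive — valid.
(D) axiom D: valid iff R is serial. R is serial — valid.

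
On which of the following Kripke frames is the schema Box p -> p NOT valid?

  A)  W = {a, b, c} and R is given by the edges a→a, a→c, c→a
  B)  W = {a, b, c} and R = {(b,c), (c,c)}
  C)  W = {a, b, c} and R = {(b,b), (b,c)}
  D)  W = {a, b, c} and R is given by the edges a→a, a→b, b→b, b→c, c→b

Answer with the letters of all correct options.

The schema Box p -> p is axiom T; it is valid on a frame iff R is reflexive.
(A) R is not reflexive (not b R b), so the schema fails here.
(B) R is not reflexive (not a R a), so the schema fails here.
(C) R is not reflexive (not a R a), so the schema fails here.
(D) R is not reflexive (not c R c), so the schema fails here.

A, B, C, D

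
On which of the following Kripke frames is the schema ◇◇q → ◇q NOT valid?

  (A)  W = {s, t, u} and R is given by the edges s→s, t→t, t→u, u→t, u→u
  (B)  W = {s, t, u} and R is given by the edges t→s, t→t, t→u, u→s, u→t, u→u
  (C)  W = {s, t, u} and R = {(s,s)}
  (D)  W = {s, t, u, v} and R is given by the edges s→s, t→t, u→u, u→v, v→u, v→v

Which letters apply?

The schema ◇◇q → ◇q is the dual of axiom 4; it is valid on a frame iff R is transitive.
(A) R is transitive (R is closed under composition), so the schema is valid here.
(B) R is transitive (R is closed under composition), so the schema is valid here.
(C) R is transitive (R is closed under composition), so the schema is valid here.
(D) R is transitive (R is closed under composition), so the schema is valid here.

none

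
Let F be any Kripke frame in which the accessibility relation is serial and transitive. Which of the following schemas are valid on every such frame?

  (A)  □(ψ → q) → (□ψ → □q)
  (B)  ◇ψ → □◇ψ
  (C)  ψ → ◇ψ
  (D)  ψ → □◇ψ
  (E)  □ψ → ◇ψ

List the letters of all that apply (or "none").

A, E

(A) this is just K, valid on every normal frame.
(B) ◇ψ → □◇ψ is axiom 5; it is valid on a frame exactly when R is euclidean. Such an R need not be euclidean, so not valid.
(C) ψ → ◇ψ is the dual of axiom T, which corresponds to reflexivity. Such an R need not be reflexive — not valid.
(D) ψ → □◇ψ is axiom B; it is valid on a frame exactly when R is symmetric. Such an R need not be symmetric, so not valid.
(E) □ψ → ◇ψ (axiom D) characterises the serial frames. Every such R is serial — valid.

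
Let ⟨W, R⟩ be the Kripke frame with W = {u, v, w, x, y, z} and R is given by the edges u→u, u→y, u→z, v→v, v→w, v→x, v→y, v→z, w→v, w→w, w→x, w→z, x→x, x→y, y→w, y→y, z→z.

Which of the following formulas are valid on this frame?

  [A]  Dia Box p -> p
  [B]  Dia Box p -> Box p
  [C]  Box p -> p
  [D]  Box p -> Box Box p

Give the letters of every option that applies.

C

R is reflexive: each world relates to itself.
R is not symmetric: u R y but not y R u.
R is not transitive: u R y and y R w but not u R w.
R is not euclidean: u R y and u R u but not y R u.
(A) Dia Box p -> p is the dual of axiom B; it is valid on a frame exactly when R is symmetric. R is not symmetric, so not valid.
(B) Dia Box p -> Box p is the dual of axiom 5; it is valid on a frame exactly when R is euclidean. R is not euclidean, so not valid.
(C) Box p -> p is axiom T, which corresponds to reflexivity. R is reflexive — valid.
(D) Box p -> Box Box p is axiom 4; it is valid on a frame exactly when R is transitive. R is not transitive, so not valid.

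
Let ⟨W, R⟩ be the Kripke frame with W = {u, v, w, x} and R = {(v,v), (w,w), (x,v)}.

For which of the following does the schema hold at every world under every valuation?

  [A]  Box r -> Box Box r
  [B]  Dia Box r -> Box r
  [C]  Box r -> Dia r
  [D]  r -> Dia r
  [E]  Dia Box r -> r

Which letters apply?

A, B

R is not reflexive: not u R u.
R is not symmetric: x R v but not v R x.
R is transitive: R is closed under composition.
R is euclidean: any two R-successors of the same world are R-related.
R is not serial: u has no R-successor.
(A) axiom 4: valid iff R is transitive. R is transitive — valid.
(B) Dia Box r -> Box r (the dual of axiom 5) characterises the euclidean frames. R is euclidean — valid.
(C) Box r -> Dia r is axiom D; it is valid on a frame exactly when R is serial. R is not serial, so not valid.
(D) r -> Dia r (the dual of axiom T) characterises the reflexive frames. R is not reflexive — not valid.
(E) Dia Box r -> r is the dual of axiom B; it is valid on a frame exactly when R is symmetric. R is not symmetric, so not valid.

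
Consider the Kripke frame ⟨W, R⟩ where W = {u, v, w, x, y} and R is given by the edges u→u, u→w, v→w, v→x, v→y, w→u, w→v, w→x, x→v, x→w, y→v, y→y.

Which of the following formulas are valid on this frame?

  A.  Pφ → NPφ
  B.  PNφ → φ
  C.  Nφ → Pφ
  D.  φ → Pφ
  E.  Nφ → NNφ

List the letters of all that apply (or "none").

B, C

R is not reflexive: not v R v.
R is symmetric: every R-edge is matched by its reverse.
R is not transitive: u R w and w R v but not u R v.
R is not euclidean: v R w and v R y but not w R y.
R is serial: every world has an R-successor.
(A) axiom 5: valid iff R is euclidean. R is not euclidean — not valid.
(B) the dual of axiom B: valid iff R is symmetric. R is symmetric — valid.
(C) Nφ → Pφ is axiom D, which corresponds to seriality. R is serial — valid.
(D) the dual of axiom T: valid iff R is reflexive. R is not reflexive — not valid.
(E) Nφ → NNφ is axiom 4, which corresponds to transitivity. R is not transitive — not valid.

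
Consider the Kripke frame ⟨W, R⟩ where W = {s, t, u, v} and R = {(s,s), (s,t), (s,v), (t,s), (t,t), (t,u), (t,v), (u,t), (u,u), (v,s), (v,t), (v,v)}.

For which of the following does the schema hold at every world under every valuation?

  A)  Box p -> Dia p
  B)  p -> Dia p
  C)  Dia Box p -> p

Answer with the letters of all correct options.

R is reflexive: each world relates to itself.
R is symmetric: every R-edge is matched by its reverse.
R is serial: every world has an R-successor.
(A) axiom D: valid iff R is serial. R is serial — valid.
(B) p -> Dia p (the dual of axiom T) characterises the reflexive frames. R is reflexive — valid.
(C) the dual of axiom B: valid iff R is symmetric. R is symmetric — valid.

A, B, C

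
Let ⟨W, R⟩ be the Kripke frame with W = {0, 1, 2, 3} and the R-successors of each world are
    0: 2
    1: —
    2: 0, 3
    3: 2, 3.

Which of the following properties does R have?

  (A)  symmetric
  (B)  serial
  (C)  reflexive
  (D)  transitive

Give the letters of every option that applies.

(A) symmetric: every R-edge is matched by its reverse.
(B) not serial: 1 has no R-successor.
(C) not reflexive: not 0 R 0.
(D) not transitive: 0 R 2 and 2 R 0 but not 0 R 0.

A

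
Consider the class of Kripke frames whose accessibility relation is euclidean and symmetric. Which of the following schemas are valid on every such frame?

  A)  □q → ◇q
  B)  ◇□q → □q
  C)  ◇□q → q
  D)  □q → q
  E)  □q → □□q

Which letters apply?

B, C, E

A symmetric euclidean relation is transitive (uRv and vRw give vRu by symmetry, then uRw by the euclidean condition, applied at v).
(A) axiom D: valid iff R is serial. Such an R need not be serial — not valid.
(B) ◇□q → □q is the dual of axiom 5; it is valid on a frame exactly when R is euclidean. Every such R is euclidean, so valid.
(C) ◇□q → q is the dual of axiom B; it is valid on a frame exactly when R is symmetric. Every such R is symmetric, so valid.
(D) □q → q (axiom T) characterises the reflexive frames. Such an R need not be reflexive — not valid.
(E) □q → □□q is axiom 4; it is valid on a frame exactly when R is transitive. Every such R is transitive, so valid.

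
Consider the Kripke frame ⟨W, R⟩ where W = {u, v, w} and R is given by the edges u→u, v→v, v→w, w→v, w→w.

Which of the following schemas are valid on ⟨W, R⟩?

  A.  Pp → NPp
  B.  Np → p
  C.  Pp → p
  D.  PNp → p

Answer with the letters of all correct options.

R is reflexive: each world relates to itself.
R is symmetric: every R-edge is matched by its reverse.
R is euclidean: any two R-successors of the same world are R-related.
R is not a subset of the identity: v R w with v ≠ w.
(A) axiom 5: valid iff R is euclidean. R is euclidean — valid.
(B) Np → p is axiom T, which corresponds to reflexivity. R is reflexive — valid.
(C) Pp → p (the converse of T) corresponds to R being a subset of the identity. Here R ⊄ identity, so not valid.
(D) PNp → p is the dual of axiom B; it is valid on a frame exactly when R is symmetric. R is symmetric, so valid.

A, B, D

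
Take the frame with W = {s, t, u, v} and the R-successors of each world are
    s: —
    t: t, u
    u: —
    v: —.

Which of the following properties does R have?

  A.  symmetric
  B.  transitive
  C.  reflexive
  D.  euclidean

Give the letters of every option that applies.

B

(A) not symmetric: t R u but not u R t.
(B) transitive: R is closed under composition.
(C) not reflexive: not s R s.
(D) not euclidean: t R u and t R t but not u R t.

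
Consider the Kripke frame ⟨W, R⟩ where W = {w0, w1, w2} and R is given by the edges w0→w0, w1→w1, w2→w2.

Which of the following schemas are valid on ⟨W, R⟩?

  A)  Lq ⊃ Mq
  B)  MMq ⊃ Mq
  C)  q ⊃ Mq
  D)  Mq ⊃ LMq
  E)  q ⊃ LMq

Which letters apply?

R is reflexive: each world relates to itself.
R is symmetric: every R-edge is matched by its reverse.
R is transitive: R is closed under composition.
R is euclidean: any two R-successors of the same world are R-related.
R is serial: every world has an R-successor.
(A) Lq ⊃ Mq is axiom D; it is valid on a frame exactly when R is serial. R is serial, so valid.
(B) MMq ⊃ Mq is the dual of axiom 4, which corresponds to transitivity. R is transitive — valid.
(C) the dual of axiom T: valid iff R is reflexive. R is reflexive — valid.
(D) Mq ⊃ LMq is axiom 5; it is valid on a frame exactly when R is euclidean. R is euclidean, so valid.
(E) q ⊃ LMq (axiom B) characterises the symmetric frames. R is symmetric — valid.

A, B, C, D, E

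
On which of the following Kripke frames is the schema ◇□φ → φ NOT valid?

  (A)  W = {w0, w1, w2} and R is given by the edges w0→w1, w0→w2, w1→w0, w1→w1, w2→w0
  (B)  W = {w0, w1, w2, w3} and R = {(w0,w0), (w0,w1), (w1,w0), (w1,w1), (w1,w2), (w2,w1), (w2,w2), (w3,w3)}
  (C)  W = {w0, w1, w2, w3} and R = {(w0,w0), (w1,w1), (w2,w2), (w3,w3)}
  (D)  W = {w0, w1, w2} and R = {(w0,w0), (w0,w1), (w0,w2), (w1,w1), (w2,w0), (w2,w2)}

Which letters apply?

D

The schema ◇□φ → φ is the dual of axiom B; it is valid on a frame iff R is symmetric.
(A) R is symmetric (every R-edge is matched by its reverse), so the schema is valid here.
(B) R is symmetric (every R-edge is matched by its reverse), so the schema is valid here.
(C) R is symmetric (every R-edge is matched by its reverse), so the schema is valid here.
(D) R is not symmetric (w0 R w1 but not w1 R w0), so the schema fails here.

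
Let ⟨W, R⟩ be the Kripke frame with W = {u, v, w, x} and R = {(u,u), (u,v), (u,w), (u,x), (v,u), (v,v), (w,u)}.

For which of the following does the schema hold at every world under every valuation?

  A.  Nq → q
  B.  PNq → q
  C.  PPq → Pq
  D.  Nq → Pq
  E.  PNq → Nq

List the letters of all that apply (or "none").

none

R is not reflexive: not w R w.
R is not symmetric: u R x but not x R u.
R is not transitive: v R u and u R w but not v R w.
R is not euclidean: u R v and u R w but not v R w.
R is not serial: x has no R-successor.
(A) axiom T: valid iff R is reflexive. R is not reflexive — not valid.
(B) PNq → q (the dual of axiom B) characterises the symmetric frames. R is not symmetric — not valid.
(C) PPq → Pq (the dual of axiom 4) characterises the transitive frames. R is not transitive — not valid.
(D) axiom D: valid iff R is serial. R is not serial — not valid.
(E) PNq → Nq is the dual of axiom 5, which corresponds to the euclidean property. R is not euclidean — not valid.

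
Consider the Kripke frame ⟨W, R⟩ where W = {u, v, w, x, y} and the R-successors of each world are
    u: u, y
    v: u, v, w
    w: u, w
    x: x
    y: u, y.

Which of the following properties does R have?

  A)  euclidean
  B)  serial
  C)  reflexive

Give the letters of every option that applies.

B, C

(A) not euclidean: v R u and v R v but not u R v.
(B) serial: every world has an R-successor.
(C) reflexive: each world relates to itself.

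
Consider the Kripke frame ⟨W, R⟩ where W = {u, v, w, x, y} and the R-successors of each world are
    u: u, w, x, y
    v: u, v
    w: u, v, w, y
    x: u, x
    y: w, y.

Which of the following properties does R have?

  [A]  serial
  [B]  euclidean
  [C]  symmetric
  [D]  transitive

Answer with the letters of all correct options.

A

(A) serial: every world has an R-successor.
(B) not euclidean: u R w and u R x but not w R x.
(C) not symmetric: u R y but not y R u.
(D) not transitive: u R w and w R v but not u R v.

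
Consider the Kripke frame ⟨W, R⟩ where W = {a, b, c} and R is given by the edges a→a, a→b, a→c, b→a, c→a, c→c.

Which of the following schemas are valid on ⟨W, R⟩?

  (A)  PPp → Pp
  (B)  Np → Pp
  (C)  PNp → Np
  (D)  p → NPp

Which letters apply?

B, D

R is symmetric: every R-edge is matched by its reverse.
R is not transitive: b R a and a R b but not b R b.
R is not euclidean: a R b and a R c but not b R c.
R is serial: every world has an R-successor.
(A) PPp → Pp is the dual of axiom 4; it is valid on a frame exactly when R is transitive. R is not transitive, so not valid.
(B) axiom D: valid iff R is serial. R is serial — valid.
(C) the dual of axiom 5: valid iff R is euclidean. R is not euclidean — not valid.
(D) p → NPp (axiom B) characterises the symmetric frames. R is symmetric — valid.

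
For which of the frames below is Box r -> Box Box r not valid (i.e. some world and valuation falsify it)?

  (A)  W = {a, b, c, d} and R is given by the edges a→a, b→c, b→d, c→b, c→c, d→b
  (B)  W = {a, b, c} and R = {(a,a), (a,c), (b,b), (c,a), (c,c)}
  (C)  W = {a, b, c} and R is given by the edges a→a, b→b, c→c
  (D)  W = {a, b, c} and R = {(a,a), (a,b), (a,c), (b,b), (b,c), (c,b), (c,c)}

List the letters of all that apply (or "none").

A

The schema Box r -> Box Box r is axiom 4; it is valid on a frame iff R is transitive.
(A) R is not transitive (b R c and c R b but not b R b), so the schema fails here.
(B) R is transitive (R is closed under composition), so the schema is valid here.
(C) R is transitive (R is closed under composition), so the schema is valid here.
(D) R is transitive (R is closed under composition), so the schema is valid here.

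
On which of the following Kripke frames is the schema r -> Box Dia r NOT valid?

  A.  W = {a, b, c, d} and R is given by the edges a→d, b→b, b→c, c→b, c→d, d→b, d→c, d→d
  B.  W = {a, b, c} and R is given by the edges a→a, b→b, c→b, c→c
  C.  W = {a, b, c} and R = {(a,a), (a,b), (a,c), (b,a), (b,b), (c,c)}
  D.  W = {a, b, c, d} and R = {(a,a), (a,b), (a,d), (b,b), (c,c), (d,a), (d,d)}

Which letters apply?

A, B, C, D

The schema r -> Box Dia r is axiom B; it is valid on a frame iff R is symmetric.
(A) R is not symmetric (a R d but not d R a), so the schema fails here.
(B) R is not symmetric (c R b but not b R c), so the schema fails here.
(C) R is not symmetric (a R c but not c R a), so the schema fails here.
(D) R is not symmetric (a R b but not b R a), so the schema fails here.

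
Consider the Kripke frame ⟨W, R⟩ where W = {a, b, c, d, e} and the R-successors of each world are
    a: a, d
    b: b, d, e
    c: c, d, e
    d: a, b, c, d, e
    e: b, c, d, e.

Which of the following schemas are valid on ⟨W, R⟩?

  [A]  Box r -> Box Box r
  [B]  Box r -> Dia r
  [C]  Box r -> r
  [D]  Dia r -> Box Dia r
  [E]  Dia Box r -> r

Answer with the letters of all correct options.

R is reflexive: each world relates to itself.
R is symmetric: every R-edge is matched by its reverse.
R is not transitive: a R d and d R b but not a R b.
R is not euclidean: d R a and d R b but not a R b.
R is serial: every world has an R-successor.
(A) Box r -> Box Box r is axiom 4; it is valid on a frame exactly when R is transitive. R is not transitive, so not valid.
(B) Box r -> Dia r is axiom D; it is valid on a frame exactly when R is serial. R is serial, so valid.
(C) Box r -> r is axiom T; it is valid on a frame exactly when R is reflexive. R is reflexive, so valid.
(D) Dia r -> Box Dia r (axiom 5) characterises the euclidean frames. R is not euclidean — not valid.
(E) Dia Box r -> r is the dual of axiom B, which corresponds to symmetry. R is symmetric — valid.

B, C, E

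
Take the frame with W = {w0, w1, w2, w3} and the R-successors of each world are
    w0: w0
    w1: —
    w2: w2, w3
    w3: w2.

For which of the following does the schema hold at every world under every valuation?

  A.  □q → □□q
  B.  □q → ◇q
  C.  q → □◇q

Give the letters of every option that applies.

C

R is symmetric: every R-edge is matched by its reverse.
R is not transitive: w3 R w2 and w2 R w3 but not w3 R w3.
R is not serial: w1 has no R-successor.
(A) axiom 4: valid iff R is transitive. R is not transitive — not valid.
(B) □q → ◇q (axiom D) characterises the serial frames. R is not serial — not valid.
(C) axiom B: valid iff R is symmetric. R is symmetric — valid.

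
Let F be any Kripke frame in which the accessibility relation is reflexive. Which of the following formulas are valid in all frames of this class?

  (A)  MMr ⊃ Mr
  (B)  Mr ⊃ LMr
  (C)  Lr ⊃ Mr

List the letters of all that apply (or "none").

A reflexive relation is serial.
(A) MMr ⊃ Mr is the dual of axiom 4; it is valid on a frame exactly when R is transitive. Such an R need not be transitive, so not valid.
(B) axiom 5: valid iff R is euclidean. Such an R need not be euclidean — not valid.
(C) Lr ⊃ Mr is axiom D; it is valid on a frame exactly when R is serial. Every such R is serial, so valid.

C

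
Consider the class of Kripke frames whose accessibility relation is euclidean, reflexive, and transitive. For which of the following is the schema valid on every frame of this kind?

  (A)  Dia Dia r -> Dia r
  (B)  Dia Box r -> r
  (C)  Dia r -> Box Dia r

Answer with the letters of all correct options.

A relation that is euclidean, reflexive, and transitive is also serial and symmetric.
(A) Dia Dia r -> Dia r (the dual of axiom 4) characterises the transitive frames. Every such R is transitive — valid.
(B) Dia Box r -> r is the dual of axiom B, which corresponds to symmetry. Every such R is symmetric — valid.
(C) Dia r -> Box Dia r is axiom 5; it is valid on a frame exactly when R is euclidean. Every such R is euclidean, so valid.

A, B, C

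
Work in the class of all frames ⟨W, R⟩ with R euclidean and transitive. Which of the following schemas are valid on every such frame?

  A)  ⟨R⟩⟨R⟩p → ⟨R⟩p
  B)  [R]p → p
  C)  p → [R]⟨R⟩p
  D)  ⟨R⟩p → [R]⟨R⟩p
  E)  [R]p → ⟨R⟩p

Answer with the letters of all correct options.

(A) ⟨R⟩⟨R⟩p → ⟨R⟩p (the dual of axiom 4) characterises the transitive frames. Every such R is transitive — valid.
(B) axiom T: valid iff R is reflexive. Such an R need not be reflexive — not valid.
(C) p → [R]⟨R⟩p is axiom B, which corresponds to symmetry. Such an R need not be symmetric — not valid.
(D) ⟨R⟩p → [R]⟨R⟩p is axiom 5; it is valid on a frame exactly when R is euclidean. Every such R is euclidean, so valid.
(E) [R]p → ⟨R⟩p (axiom D) characterises the serial frames. Such an R need not be serial — not valid.

A, D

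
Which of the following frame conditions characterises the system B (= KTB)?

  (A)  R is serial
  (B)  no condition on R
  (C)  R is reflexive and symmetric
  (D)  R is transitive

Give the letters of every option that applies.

C

(A) this class determines D, not B (= KTB).
(B) this class determines K, not B (= KTB).
(C) B (= KTB) is sound and complete for exactly this class.
(D) this class determines K4, not B (= KTB).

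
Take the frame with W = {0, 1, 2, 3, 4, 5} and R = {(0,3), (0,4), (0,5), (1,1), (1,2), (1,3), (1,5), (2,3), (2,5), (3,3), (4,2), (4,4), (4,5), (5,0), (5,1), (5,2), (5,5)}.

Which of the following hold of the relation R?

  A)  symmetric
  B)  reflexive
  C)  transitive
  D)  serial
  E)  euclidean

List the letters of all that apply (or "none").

(A) not symmetric: 0 R 3 but not 3 R 0.
(B) not reflexive: not 0 R 0.
(C) not transitive: 0 R 4 and 4 R 2 but not 0 R 2.
(D) serial: every world has an R-successor.
(E) not euclidean: 0 R 3 and 0 R 4 but not 3 R 4.

D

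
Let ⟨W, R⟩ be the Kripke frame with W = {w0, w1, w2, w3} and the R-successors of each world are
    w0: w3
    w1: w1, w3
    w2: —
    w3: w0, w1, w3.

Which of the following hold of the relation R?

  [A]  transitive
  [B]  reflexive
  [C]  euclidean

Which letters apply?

none

(A) not transitive: w0 R w3 and w3 R w0 but not w0 R w0.
(B) not reflexive: not w0 R w0.
(C) not euclidean: w3 R w0 and w3 R w1 but not w0 R w1.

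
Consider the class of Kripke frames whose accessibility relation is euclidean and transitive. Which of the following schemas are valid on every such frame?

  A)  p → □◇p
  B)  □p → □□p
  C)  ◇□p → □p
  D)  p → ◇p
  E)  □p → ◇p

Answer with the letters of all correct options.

(A) p → □◇p is axiom B; it is valid on a frame exactly when R is symmetric. Such an R need not be symmetric, so not valid.
(B) □p → □□p (axiom 4) characterises the transitive frames. Every such R is transitive — valid.
(C) ◇□p → □p is the dual of axiom 5, which corresponds to the euclidean property. Every such R is euclidean — valid.
(D) p → ◇p is the dual of axiom T; it is valid on a frame exactly when R is reflexive. Such an R need not be reflexive, so not valid.
(E) □p → ◇p (axiom D) characterises the serial frames. Such an R need not be serial — not valid.

B, C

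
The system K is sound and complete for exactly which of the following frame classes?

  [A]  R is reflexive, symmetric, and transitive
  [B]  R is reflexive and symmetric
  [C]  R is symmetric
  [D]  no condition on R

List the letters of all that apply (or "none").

(A) this class determines S5, not K.
(B) this class determines B (= KTB), not K.
(C) this class determines KB, not K.
(D) K is sound and complete for exactly this class.

D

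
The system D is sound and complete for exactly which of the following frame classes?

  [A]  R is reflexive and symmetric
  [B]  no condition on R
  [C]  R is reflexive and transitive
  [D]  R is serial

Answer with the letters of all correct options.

D

(A) this class determines B (= KTB), not D.
(B) this class determines K, not D.
(C) this class determines S4, not D.
(D) D is sound and complete for exactly this class.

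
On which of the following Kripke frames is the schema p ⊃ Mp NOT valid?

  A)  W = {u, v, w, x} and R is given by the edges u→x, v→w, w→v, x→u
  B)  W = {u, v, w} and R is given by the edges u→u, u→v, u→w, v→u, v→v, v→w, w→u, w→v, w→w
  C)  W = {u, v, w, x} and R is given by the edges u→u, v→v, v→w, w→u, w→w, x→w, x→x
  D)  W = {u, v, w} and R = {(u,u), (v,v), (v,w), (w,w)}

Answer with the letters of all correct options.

A

The schema p ⊃ Mp is the dual of axiom T; it is valid on a frame iff R is reflexive.
(A) R is not reflexive (not u R u), so the schema fails here.
(B) R is reflexive (each world relates to itself), so the schema is valid here.
(C) R is reflexive (each world relates to itself), so the schema is valid here.
(D) R is reflexive (each world relates to itself), so the schema is valid here.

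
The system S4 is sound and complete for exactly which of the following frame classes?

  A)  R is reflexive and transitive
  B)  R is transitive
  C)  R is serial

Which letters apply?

(A) S4 is sound and complete for exactly this class.
(B) this class determines K4, not S4.
(C) this class determines D, not S4.

A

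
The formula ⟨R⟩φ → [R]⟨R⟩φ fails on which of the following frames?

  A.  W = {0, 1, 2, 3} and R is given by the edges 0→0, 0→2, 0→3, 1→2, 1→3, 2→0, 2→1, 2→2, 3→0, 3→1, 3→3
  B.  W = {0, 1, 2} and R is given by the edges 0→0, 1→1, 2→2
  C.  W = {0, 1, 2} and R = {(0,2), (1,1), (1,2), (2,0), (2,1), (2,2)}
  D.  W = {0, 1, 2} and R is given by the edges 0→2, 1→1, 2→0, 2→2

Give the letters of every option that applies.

The schema ⟨R⟩φ → [R]⟨R⟩φ is axiom 5; it is valid on a frame iff R is euclidean.
(A) R is not euclidean (0 R 2 and 0 R 3 but not 2 R 3), so the schema fails here.
(B) R is euclidean (any two R-successors of the same world are R-related), so the schema is valid here.
(C) R is not euclidean (2 R 0 and 2 R 1 but not 0 R 1), so the schema fails here.
(D) R is not euclidean (2 R 0 and 2 R 0 but not 0 R 0), so the schema fails here.

A, C, D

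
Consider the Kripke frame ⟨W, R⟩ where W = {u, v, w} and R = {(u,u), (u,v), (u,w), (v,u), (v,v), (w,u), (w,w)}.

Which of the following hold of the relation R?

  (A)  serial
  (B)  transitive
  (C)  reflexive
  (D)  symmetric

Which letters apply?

A, C, D

(A) serial: every world has an R-successor.
(B) not transitive: v R u and u R w but not v R w.
(C) reflexive: each world relates to itself.
(D) symmetric: every R-edge is matched by its reverse.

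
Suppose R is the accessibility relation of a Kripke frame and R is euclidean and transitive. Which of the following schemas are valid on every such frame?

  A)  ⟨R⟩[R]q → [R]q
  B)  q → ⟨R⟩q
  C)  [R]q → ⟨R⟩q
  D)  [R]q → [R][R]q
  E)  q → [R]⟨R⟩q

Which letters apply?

(A) ⟨R⟩[R]q → [R]q (the dual of axiom 5) characterises the euclidean frames. Every such R is euclidean — valid.
(B) q → ⟨R⟩q is the dual of axiom T, which corresponds to reflexivity. Such an R need not be reflexive — not valid.
(C) [R]q → ⟨R⟩q is axiom D, which corresponds to seriality. Such an R need not be serial — not valid.
(D) [R]q → [R][R]q is axiom 4, which corresponds to transitivity. Every such R is transitive — valid.
(E) q → [R]⟨R⟩q is axiom B, which corresponds to symmetry. Such an R need not be symmetric — not valid.

A, D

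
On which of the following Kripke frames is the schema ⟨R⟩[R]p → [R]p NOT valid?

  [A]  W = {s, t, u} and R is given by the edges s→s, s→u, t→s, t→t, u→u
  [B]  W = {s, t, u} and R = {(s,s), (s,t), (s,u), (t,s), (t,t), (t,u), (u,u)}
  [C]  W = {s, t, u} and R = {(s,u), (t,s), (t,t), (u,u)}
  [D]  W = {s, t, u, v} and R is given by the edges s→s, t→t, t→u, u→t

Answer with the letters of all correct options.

A, B, C, D

The schema ⟨R⟩[R]p → [R]p is the dual of axiom 5; it is valid on a frame iff R is euclidean.
(A) R is not euclidean (s R u and s R s but not u R s), so the schema fails here.
(B) R is not euclidean (s R u and s R s but not u R s), so the schema fails here.
(C) R is not euclidean (t R s and t R t but not s R t), so the schema fails here.
(D) R is not euclidean (t R u and t R u but not u R u), so the schema fails here.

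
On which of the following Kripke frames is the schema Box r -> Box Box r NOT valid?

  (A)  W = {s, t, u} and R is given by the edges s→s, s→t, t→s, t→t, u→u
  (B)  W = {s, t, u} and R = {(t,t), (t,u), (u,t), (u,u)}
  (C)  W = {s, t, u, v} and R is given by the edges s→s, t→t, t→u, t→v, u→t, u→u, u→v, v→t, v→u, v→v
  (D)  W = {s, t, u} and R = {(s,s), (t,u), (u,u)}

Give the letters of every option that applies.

The schema Box r -> Box Box r is axiom 4; it is valid on a frame iff R is transitive.
(A) R is transitive (R is closed under composition), so the schema is valid here.
(B) R is transitive (R is closed under composition), so the schema is valid here.
(C) R is transitive (R is closed under composition), so the schema is valid here.
(D) R is transitive (R is closed under composition), so the schema is valid here.

none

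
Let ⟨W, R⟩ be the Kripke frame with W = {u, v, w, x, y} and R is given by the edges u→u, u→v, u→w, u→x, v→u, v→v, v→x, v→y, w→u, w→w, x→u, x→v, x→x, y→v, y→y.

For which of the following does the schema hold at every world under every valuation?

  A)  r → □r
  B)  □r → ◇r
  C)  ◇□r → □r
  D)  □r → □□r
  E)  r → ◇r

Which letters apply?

R is reflexive: each world relates to itself.
R is not transitive: u R v and v R y but not u R y.
R is not euclidean: u R v and u R w but not v R w.
R is serial: every world has an R-successor.
R is not a subset of the identity: u R v with u ≠ v.
(A) r → □r is valid only on frames where every R-edge is a self-loop. Here R ⊄ identity — not valid.
(B) □r → ◇r (axiom D) characterises the serial frames. R is serial — valid.
(C) ◇□r → □r is the dual of axiom 5; it is valid on a frame exactly when R is euclidean. R is not euclidean, so not valid.
(D) axiom 4: valid iff R is transitive. R is not transitive — not valid.
(E) r → ◇r is the dual of axiom T; it is valid on a frame exactly when R is reflexive. R is reflexive, so valid.

B, E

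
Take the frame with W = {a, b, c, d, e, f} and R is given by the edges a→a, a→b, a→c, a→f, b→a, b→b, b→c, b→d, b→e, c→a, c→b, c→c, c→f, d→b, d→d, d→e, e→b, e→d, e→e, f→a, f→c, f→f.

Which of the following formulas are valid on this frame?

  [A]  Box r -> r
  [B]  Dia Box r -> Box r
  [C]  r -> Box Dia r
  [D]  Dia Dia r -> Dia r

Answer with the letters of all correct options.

A, C

R is reflexive: each world relates to itself.
R is symmetric: every R-edge is matched by its reverse.
R is not transitive: a R b and b R d but not a R d.
R is not euclidean: a R b and a R f but not b R f.
(A) Box r -> r is axiom T, which corresponds to reflexivity. R is reflexive — valid.
(B) Dia Box r -> Box r is the dual of axiom 5, which corresponds to the euclidean property. R is not euclidean — not valid.
(C) axiom B: valid iff R is symmetric. R is symmetric — valid.
(D) Dia Dia r -> Dia r (the dual of axiom 4) characterises the transitive frames. R is not transitive — not valid.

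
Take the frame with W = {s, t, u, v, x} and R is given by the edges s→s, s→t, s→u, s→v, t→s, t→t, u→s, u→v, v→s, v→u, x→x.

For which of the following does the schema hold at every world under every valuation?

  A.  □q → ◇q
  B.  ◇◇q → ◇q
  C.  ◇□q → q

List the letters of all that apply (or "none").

R is symmetric: every R-edge is matched by its reverse.
R is not transitive: t R s and s R u but not t R u.
R is serial: every world has an R-successor.
(A) □q → ◇q is axiom D; it is valid on a frame exactly when R is serial. R is serial, so valid.
(B) ◇◇q → ◇q is the dual of axiom 4; it is valid on a frame exactly when R is transitive. R is not transitive, so not valid.
(C) ◇□q → q is the dual of axiom B; it is valid on a frame exactly when R is symmetric. R is symmetric, so valid.

A, C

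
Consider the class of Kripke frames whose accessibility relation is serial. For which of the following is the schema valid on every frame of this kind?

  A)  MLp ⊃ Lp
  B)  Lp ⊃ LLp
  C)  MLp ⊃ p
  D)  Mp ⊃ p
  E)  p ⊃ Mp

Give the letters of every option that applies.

none

(A) the dual of axiom 5: valid iff R is euclidean. Such an R need not be euclidean — not valid.
(B) Lp ⊃ LLp is axiom 4, which corresponds to transitivity. Such an R need not be transitive — not valid.
(C) MLp ⊃ p is the dual of axiom B, which corresponds to symmetry. Such an R need not be symmetric — not valid.
(D) Mp ⊃ p (the converse of T) corresponds to R being a subset of the identity. Such an R need not be a subset of the identity, so not valid.
(E) p ⊃ Mp is the dual of axiom T, which corresponds to reflexivity. Such an R need not be reflexive — not valid.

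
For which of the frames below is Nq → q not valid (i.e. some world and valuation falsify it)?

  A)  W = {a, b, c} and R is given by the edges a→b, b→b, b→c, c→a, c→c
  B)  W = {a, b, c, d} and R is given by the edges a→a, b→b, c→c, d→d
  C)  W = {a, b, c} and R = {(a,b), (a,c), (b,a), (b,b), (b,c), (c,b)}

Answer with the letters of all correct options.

The schema Nq → q is axiom T; it is valid on a frame iff R is reflexive.
(A) R is not reflexive (not a R a), so the schema fails here.
(B) R is reflexive (each world relates to itself), so the schema is valid here.
(C) R is not reflexive (not a R a), so the schema fails here.

A, C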